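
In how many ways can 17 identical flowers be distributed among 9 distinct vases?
C(17+9-1, 9-1) = C(25, 8) = 1081575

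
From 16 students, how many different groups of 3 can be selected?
C(16,3) = 16!/(3!×13!) = 560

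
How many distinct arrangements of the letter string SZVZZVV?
7! / (1! × 3! × 3!) = 140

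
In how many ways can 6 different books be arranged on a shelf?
6! = 720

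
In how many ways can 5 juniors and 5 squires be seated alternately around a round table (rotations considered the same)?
Fix one of the juniors: (5-1)! ways for the remaining juniors, × 5! ways for the squires = 24 × 120 = 2880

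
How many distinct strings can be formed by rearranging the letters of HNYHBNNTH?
9! / (3! × 1! × 3! × 1! × 1!) = 10080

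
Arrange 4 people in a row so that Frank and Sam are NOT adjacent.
Total - adjacent = 4! - (4-1)!×2 = 24 - 12 = 12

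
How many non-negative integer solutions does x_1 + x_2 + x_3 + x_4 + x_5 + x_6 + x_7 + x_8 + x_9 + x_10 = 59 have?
C(59+10-1, 10-1) = C(68, 9) = 49280065120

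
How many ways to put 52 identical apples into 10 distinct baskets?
C(52+10-1, 10-1) = C(61, 9) = 17341763505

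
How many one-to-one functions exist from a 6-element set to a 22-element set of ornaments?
P(22,6) = 22!/(22-6)! = 53721360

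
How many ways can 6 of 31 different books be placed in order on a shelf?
P(31,6) = 31!/(31-6)! = 530122320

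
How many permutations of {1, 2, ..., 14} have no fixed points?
!14 = Σ_{j=0}^{14} (-1)^j·14!/j! = 87178291200 - 87178291200 + 43589145600 - 14529715200 + 3632428800 - 726485760 + 121080960 - 17297280 + 2162160 - 240240 + 24024 - 2184 + 182 - 14 + 1 = 32071101049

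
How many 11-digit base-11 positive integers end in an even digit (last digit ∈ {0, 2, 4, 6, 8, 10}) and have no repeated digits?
Last∈{0,2,4,6,8,10}. Last=0: 3628800. Last nonzero: 5×9×P(9,9) = 16329600. Total = 19958400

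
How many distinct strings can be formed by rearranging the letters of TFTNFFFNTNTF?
12! / (3! × 5! × 4!) = 27720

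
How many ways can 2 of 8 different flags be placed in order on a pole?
P(8,2) = 8!/(8-2)! = 56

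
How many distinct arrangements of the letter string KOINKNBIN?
9! / (2! × 1! × 1! × 2! × 3!) = 15120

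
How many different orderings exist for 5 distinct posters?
5! = 120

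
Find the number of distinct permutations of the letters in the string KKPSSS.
6! / (3! × 2! × 1!) = 60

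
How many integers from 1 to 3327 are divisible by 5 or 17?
⌊3327/5⌋ + ⌊3327/17⌋ - ⌊3327/85⌋ = 665 + 195 - 39 = 821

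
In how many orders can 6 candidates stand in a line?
6! = 720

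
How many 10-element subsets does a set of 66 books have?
C(66,10) = 66!/(10!×56!) = 210980549208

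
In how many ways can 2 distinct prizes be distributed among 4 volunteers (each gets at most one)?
P(4,2) = 4!/(4-2)! = 12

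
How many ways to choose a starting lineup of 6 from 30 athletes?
C(30,6) = 30!/(6!×24!) = 593775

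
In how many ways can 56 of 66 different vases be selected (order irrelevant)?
C(66,56) = 66!/(56!×10!) = 210980549208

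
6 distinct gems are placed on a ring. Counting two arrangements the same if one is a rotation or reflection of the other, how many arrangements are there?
(6-1)!/2 = 120/2 = 60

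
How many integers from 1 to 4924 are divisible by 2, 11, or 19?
⌊4924/2⌋+⌊4924/11⌋+⌊4924/19⌋ - ⌊4924/22⌋-⌊4924/38⌋-⌊4924/209⌋ + ⌊4924/418⌋ = 2462+447+259 - 223-129-23 + 11 = 2804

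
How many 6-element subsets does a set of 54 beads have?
C(54,6) = 54!/(6!×48!) = 25827165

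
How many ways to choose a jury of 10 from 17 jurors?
C(17,10) = 17!/(10!×7!) = 19448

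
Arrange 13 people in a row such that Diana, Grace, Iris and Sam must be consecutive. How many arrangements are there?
Treat the 4 as one block: (13-4+1)! × 4! = 3628800 × 24 = 87091200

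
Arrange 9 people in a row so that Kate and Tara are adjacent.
Treat as block: (9-1)! × 2! = 40320 × 2 = 80640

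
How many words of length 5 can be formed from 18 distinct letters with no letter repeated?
P(18,5) = 18!/(18-5)! = 1028160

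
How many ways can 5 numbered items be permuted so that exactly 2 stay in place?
Choose the 2 fixed points C(5,2) = 10, derange the rest: !3 = Σ_{j=0}^{3} (-1)^j·3!/j! = 6 - 6 + 3 - 1 = 2. Product = 10 × 2 = 20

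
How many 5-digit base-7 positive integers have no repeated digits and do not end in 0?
Last digit: 6 nonzero choices. First digit: 5 (nonzero, ≠last). Middle 3: P(5,3) = 60. Total = 1800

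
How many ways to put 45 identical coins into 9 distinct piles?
C(45+9-1, 9-1) = C(53, 8) = 886322710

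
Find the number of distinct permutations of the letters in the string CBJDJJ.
6! / (1! × 1! × 1! × 3!) = 120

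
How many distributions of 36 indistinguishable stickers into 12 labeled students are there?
C(36+12-1, 12-1) = C(47, 11) = 17417133617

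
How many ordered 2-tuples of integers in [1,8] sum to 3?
Coefficient of x^3 in (x + x² + ... + x^8)^2. By inclusion-exclusion on dice exceeding 8: Σ_j (-1)^j C(2,j)·C(3-1-8j, 1) = C(2,0)·C(2,1) = 1·2 = 2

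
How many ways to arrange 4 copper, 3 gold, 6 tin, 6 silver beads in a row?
19! / (4! × 3! × 6! × 6!) = 1629547920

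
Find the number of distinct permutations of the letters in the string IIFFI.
5! / (2! × 3!) = 10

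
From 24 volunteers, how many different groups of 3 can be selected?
C(24,3) = 24!/(3!×21!) = 2024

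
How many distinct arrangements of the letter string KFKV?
4! / (1! × 2! × 1!) = 12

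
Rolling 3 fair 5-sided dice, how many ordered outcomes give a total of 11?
Coefficient of x^11 in (x + x² + ... + x^5)^3. By inclusion-exclusion on dice exceeding 5: Σ_j (-1)^j C(3,j)·C(11-1-5j, 2) = C(3,0)·C(10,2) - C(3,1)·C(5,2) = 1·45 - 3·10 = 15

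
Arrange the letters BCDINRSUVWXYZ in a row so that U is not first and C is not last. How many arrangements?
By inclusion-exclusion: 13! - 2×(13-1)! + (13-2)! = 6227020800 - 958003200 + 39916800 = 5308934400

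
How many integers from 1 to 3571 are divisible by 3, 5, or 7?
⌊3571/3⌋+⌊3571/5⌋+⌊3571/7⌋ - ⌊3571/15⌋-⌊3571/21⌋-⌊3571/35⌋ + ⌊3571/105⌋ = 1190+714+510 - 238-170-102 + 34 = 1938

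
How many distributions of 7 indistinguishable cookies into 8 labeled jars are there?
C(7+8-1, 8-1) = C(14, 7) = 3432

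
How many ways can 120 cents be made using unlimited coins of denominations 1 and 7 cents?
Coefficient of x^120 in 1/(1-x^1) · 1/(1-x^7). Use j coins of 7 for j = 0..⌊120/7⌋ = 17, the rest in 1s: 17 + 1 = 18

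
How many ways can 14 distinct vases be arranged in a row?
14! = 87178291200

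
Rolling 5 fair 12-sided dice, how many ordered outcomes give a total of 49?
Coefficient of x^49 in (x + x² + ... + x^12)^5. By inclusion-exclusion on dice exceeding 12: Σ_j (-1)^j C(5,j)·C(49-1-12j, 4) = C(5,0)·C(48,4) - C(5,1)·C(36,4) + C(5,2)·C(24,4) - C(5,3)·C(12,4) = 1·194580 - 5·58905 + 10·10626 - 10·495 = 1365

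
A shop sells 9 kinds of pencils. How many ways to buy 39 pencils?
C(39+9-1, 9-1) = C(47, 8) = 314457495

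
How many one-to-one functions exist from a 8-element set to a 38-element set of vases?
P(38,8) = 38!/(38-8)! = 1971788797440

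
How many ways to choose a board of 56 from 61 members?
C(61,56) = 61!/(56!×5!) = 5949147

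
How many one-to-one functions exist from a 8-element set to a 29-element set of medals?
P(29,8) = 29!/(29-8)! = 173059286400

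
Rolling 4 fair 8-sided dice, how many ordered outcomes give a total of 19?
Coefficient of x^19 in (x + x² + ... + x^8)^4. By inclusion-exclusion on dice exceeding 8: Σ_j (-1)^j C(4,j)·C(19-1-8j, 3) = C(4,0)·C(18,3) - C(4,1)·C(10,3) = 1·816 - 4·120 = 336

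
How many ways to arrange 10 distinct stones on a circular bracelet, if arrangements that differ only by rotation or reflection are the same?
(10-1)!/2 = 362880/2 = 181440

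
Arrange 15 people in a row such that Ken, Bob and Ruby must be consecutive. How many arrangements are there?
Treat the 3 as one block: (15-3+1)! × 3! = 6227020800 × 6 = 37362124800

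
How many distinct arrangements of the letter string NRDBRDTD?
8! / (2! × 1! × 1! × 1! × 3!) = 3360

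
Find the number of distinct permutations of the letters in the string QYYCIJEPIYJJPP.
14! / (1! × 3! × 1! × 2! × 3! × 3! × 1!) = 201801600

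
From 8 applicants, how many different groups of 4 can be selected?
C(8,4) = 8!/(4!×4!) = 70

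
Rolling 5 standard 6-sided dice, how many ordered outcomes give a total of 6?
Coefficient of x^6 in (x + x² + ... + x^6)^5. By inclusion-exclusion on dice exceeding 6: Σ_j (-1)^j C(5,j)·C(6-1-6j, 4) = C(5,0)·C(5,4) = 1·5 = 5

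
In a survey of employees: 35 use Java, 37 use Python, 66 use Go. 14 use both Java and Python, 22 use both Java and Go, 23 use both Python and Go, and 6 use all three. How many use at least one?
|A∪B∪C| = 35+37+66-14-22-23+6 = 85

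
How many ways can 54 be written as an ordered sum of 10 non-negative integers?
C(54+10-1, 10-1) = C(63, 9) = 23667689815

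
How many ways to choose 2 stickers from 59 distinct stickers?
C(59,2) = 59!/(2!×57!) = 1711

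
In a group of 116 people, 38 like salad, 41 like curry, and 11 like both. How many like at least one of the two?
|A∪B| = |A| + |B| - |A∩B| = 38 + 41 - 11 = 68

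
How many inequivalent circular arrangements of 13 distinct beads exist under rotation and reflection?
(13-1)!/2 = 479001600/2 = 239500800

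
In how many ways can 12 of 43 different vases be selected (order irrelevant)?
C(43,12) = 43!/(12!×31!) = 15338678264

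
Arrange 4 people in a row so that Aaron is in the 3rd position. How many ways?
Fix one position: (4-1)! = 6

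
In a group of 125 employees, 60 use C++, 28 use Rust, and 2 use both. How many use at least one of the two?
|A∪B| = |A| + |B| - |A∩B| = 60 + 28 - 2 = 86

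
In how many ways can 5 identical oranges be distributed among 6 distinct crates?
C(5+6-1, 6-1) = C(10, 5) = 252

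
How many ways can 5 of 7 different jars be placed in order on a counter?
P(7,5) = 7!/(7-5)! = 2520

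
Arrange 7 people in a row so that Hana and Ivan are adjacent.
Treat as block: (7-1)! × 2! = 720 × 2 = 1440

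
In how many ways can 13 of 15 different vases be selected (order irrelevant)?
C(15,13) = 15!/(13!×2!) = 105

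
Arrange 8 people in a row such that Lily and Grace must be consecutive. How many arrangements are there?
Treat the 2 as one block: (8-2+1)! × 2! = 5040 × 2 = 10080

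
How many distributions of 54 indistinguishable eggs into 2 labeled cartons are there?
C(54+2-1, 2-1) = C(55, 1) = 55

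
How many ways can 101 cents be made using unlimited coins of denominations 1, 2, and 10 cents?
Coefficient of x^101 in 1/(1-x^1) · 1/(1-x^2) · 1/(1-x^10). Case on j = number of 10-cent coins (j = 0..10); remainder r = 101 - 10j is made from {1,2} in ⌊r/2⌋+1 ways. r = 101, 91, 81, 71, 61, 51, 41, 31, 21, 11, 1 → 51 + 46 + 41 + 36 + 31 + 26 + 21 + 16 + 11 + 6 + 1 = 286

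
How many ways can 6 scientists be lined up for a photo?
6! = 720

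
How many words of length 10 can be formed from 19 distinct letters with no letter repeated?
P(19,10) = 19!/(19-10)! = 335221286400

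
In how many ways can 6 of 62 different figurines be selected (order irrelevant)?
C(62,6) = 62!/(6!×56!) = 61474519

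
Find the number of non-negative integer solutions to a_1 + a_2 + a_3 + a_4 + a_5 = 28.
C(28+5-1, 5-1) = C(32, 4) = 35960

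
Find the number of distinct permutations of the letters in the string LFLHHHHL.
8! / (3! × 4! × 1!) = 280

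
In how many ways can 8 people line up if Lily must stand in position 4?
Fix one position: (8-1)! = 5040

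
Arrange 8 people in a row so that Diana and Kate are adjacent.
Treat as block: (8-1)! × 2! = 5040 × 2 = 10080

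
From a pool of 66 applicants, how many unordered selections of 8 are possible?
C(66,8) = 66!/(8!×58!) = 5743572120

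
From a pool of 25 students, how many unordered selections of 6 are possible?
C(25,6) = 25!/(6!×19!) = 177100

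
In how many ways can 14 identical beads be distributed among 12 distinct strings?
C(14+12-1, 12-1) = C(25, 11) = 4457400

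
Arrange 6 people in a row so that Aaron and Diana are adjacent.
Treat as block: (6-1)! × 2! = 120 × 2 = 240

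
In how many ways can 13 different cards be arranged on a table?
13! = 6227020800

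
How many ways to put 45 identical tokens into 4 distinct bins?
C(45+4-1, 4-1) = C(48, 3) = 17296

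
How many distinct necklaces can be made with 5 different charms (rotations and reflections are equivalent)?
(5-1)!/2 = 24/2 = 12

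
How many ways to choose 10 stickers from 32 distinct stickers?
C(32,10) = 32!/(10!×22!) = 64512240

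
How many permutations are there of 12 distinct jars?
12! = 479001600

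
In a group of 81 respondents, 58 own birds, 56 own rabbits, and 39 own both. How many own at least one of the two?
|A∪B| = |A| + |B| - |A∩B| = 58 + 56 - 39 = 75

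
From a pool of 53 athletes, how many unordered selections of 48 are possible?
C(53,48) = 53!/(48!×5!) = 2869685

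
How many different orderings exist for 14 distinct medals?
14! = 87178291200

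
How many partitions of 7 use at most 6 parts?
By conjugation, equals partitions of 7 into parts ≤ 6. Let r_j(i) = number of partitions of i into parts ≤ j, for i = 0..7. r_1(i) = 1 for all i; r_j(i) = r_{j-1}(i) + r_j(i-j). Rows j = 2..6: ≤2: 1 1 2 2 3 3 4 4; ≤3: 1 1 2 3 4 5 7 8; ≤4: 1 1 2 3 5 6 9 11; ≤5: 1 1 2 3 5 7 10 13; ≤6: 1 1 2 3 5 7 11 14. r_6(7) = 14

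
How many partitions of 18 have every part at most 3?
Let r_j(i) = number of partitions of i into parts ≤ j, for i = 0..18. r_1(i) = 1 for all i; r_j(i) = r_{j-1}(i) + r_j(i-j). Rows j = 2..3: ≤2: 1 1 2 2 3 3 4 4 5 5 6 6 7 7 8 8 9 9 10; ≤3: 1 1 2 3 4 5 7 8 10 12 14 16 19 21 24 27 30 33 37. r_3(18) = 37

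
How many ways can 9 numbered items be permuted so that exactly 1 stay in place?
Choose the 1 fixed point C(9,1) = 9, derange the rest: !8 = Σ_{j=0}^{8} (-1)^j·8!/j! = 40320 - 40320 + 20160 - 6720 + 1680 - 336 + 56 - 8 + 1 = 14833. Product = 9 × 14833 = 133497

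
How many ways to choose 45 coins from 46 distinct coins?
C(46,45) = 46!/(45!×1!) = 46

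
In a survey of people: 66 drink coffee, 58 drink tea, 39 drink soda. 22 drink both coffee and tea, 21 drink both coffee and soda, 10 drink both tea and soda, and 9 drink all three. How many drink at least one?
|A∪B∪C| = 66+58+39-22-21-10+9 = 119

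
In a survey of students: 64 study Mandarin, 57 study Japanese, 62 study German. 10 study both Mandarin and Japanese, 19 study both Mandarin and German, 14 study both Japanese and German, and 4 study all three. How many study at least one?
|A∪B∪C| = 64+57+62-10-19-14+4 = 144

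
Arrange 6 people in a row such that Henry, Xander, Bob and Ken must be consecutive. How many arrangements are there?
Treat the 4 as one block: (6-4+1)! × 4! = 6 × 24 = 144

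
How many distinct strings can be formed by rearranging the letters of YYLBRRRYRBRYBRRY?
16! / (1! × 3! × 5! × 7!) = 5765760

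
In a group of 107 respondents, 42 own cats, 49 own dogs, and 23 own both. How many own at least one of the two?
|A∪B| = |A| + |B| - |A∩B| = 42 + 49 - 23 = 68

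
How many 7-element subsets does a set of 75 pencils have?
C(75,7) = 75!/(7!×68!) = 1984829850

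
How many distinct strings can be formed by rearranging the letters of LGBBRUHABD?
10! / (1! × 1! × 1! × 1! × 1! × 1! × 1! × 3!) = 604800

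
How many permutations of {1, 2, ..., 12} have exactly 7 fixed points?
Choose the 7 fixed points C(12,7) = 792, derange the rest: !5 = Σ_{j=0}^{5} (-1)^j·5!/j! = 120 - 120 + 60 - 20 + 5 - 1 = 44. Product = 792 × 44 = 34848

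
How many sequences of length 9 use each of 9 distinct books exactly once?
9! = 362880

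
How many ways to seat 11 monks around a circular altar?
Circular: fix one position, arrange the rest. (11-1)! = 3628800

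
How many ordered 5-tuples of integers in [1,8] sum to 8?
Coefficient of x^8 in (x + x² + ... + x^8)^5. By inclusion-exclusion on dice exceeding 8: Σ_j (-1)^j C(5,j)·C(8-1-8j, 4) = C(5,0)·C(7,4) = 1·35 = 35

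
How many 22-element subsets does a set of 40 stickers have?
C(40,22) = 40!/(22!×18!) = 113380261800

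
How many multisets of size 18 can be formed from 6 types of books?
C(18+6-1, 6-1) = C(23, 5) = 33649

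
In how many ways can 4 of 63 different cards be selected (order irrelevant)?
C(63,4) = 63!/(4!×59!) = 595665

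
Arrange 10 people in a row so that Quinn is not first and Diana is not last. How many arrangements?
By inclusion-exclusion: 10! - 2×(10-1)! + (10-2)! = 3628800 - 725760 + 40320 = 2943360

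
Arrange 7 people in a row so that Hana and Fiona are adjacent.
Treat as block: (7-1)! × 2! = 720 × 2 = 1440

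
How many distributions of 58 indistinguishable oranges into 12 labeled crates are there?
C(58+12-1, 12-1) = C(69, 11) = 1823810410032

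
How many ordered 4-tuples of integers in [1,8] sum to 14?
Coefficient of x^14 in (x + x² + ... + x^8)^4. By inclusion-exclusion on dice exceeding 8: Σ_j (-1)^j C(4,j)·C(14-1-8j, 3) = C(4,0)·C(13,3) - C(4,1)·C(5,3) = 1·286 - 4·10 = 246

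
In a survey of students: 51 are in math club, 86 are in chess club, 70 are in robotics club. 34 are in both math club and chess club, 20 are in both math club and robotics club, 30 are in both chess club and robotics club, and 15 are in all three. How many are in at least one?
|A∪B∪C| = 51+86+70-34-20-30+15 = 138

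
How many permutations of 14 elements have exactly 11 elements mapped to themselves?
Choose the 11 fixed points C(14,11) = 364, derange the rest: !3 = Σ_{j=0}^{3} (-1)^j·3!/j! = 6 - 6 + 3 - 1 = 2. Product = 364 × 2 = 728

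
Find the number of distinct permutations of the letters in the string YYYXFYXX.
8! / (3! × 4! × 1!) = 280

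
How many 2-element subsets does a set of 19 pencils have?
C(19,2) = 19!/(2!×17!) = 171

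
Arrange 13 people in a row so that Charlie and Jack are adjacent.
Treat as block: (13-1)! × 2! = 479001600 × 2 = 958003200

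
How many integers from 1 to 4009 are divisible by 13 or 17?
⌊4009/13⌋ + ⌊4009/17⌋ - ⌊4009/221⌋ = 308 + 235 - 18 = 525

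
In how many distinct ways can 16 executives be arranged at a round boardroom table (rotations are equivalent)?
Circular: fix one position, arrange the rest. (16-1)! = 1307674368000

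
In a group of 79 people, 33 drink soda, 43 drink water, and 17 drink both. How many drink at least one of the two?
|A∪B| = |A| + |B| - |A∩B| = 33 + 43 - 17 = 59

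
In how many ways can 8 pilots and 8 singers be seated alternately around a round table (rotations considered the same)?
Fix one of the pilots: (8-1)! ways for the remaining pilots, × 8! ways for the singers = 5040 × 40320 = 203212800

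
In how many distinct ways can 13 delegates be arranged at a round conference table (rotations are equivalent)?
Circular: fix one position, arrange the rest. (13-1)! = 479001600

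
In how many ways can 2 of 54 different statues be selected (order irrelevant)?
C(54,2) = 54!/(2!×52!) = 1431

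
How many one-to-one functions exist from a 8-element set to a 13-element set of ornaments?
P(13,8) = 13!/(13-8)! = 51891840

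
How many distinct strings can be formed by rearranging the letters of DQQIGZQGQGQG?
12! / (5! × 1! × 1! × 1! × 4!) = 166320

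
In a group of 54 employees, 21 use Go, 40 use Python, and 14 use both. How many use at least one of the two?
|A∪B| = |A| + |B| - |A∩B| = 21 + 40 - 14 = 47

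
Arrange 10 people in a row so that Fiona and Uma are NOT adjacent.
Total - adjacent = 10! - (10-1)!×2 = 3628800 - 725760 = 2903040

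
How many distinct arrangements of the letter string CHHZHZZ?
7! / (1! × 3! × 3!) = 140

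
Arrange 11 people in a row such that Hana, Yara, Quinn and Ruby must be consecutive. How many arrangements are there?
Treat the 4 as one block: (11-4+1)! × 4! = 40320 × 24 = 967680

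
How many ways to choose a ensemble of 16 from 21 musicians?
C(21,16) = 21!/(16!×5!) = 20349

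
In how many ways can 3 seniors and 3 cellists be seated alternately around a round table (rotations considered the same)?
Fix one of the seniors: (3-1)! ways for the remaining seniors, × 3! ways for the cellists = 2 × 6 = 12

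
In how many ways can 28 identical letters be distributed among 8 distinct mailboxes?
C(28+8-1, 8-1) = C(35, 7) = 6724520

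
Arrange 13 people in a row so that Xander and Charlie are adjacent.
Treat as block: (13-1)! × 2! = 479001600 × 2 = 958003200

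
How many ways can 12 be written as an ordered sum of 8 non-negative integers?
C(12+8-1, 8-1) = C(19, 7) = 50388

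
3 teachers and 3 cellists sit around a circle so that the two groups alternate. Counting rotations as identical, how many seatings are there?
Fix one of the teachers: (3-1)! ways for the remaining teachers, × 3! ways for the cellists = 2 × 6 = 12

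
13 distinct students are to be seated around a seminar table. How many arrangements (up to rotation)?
Circular: fix one position, arrange the rest. (13-1)! = 479001600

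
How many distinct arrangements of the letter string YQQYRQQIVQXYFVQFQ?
17! / (2! × 1! × 1! × 3! × 7! × 1! × 2!) = 2940537600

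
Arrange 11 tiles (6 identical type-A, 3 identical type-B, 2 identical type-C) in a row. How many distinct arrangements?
11! / (6! × 3! × 2!) = 4620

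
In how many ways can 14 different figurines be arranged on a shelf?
14! = 87178291200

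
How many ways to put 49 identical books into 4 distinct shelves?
C(49+4-1, 4-1) = C(52, 3) = 22100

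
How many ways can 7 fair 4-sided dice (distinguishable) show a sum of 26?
Coefficient of x^26 in (x + x² + ... + x^4)^7. By inclusion-exclusion on dice exceeding 4: Σ_j (-1)^j C(7,j)·C(26-1-4j, 6) = C(7,0)·C(25,6) - C(7,1)·C(21,6) + C(7,2)·C(17,6) - C(7,3)·C(13,6) + C(7,4)·C(9,6) = 1·177100 - 7·54264 + 21·12376 - 35·1716 + 35·84 = 28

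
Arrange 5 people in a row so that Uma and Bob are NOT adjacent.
Total - adjacent = 5! - (5-1)!×2 = 120 - 48 = 72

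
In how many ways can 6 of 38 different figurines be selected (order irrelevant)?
C(38,6) = 38!/(6!×32!) = 2760681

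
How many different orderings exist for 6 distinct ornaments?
6! = 720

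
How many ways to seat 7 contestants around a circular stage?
Circular: fix one position, arrange the rest. (7-1)! = 720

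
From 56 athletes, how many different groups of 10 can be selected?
C(56,10) = 56!/(10!×46!) = 35607051480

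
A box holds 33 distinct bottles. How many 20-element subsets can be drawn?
C(33,20) = 33!/(20!×13!) = 573166440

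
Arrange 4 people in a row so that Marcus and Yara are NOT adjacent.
Total - adjacent = 4! - (4-1)!×2 = 24 - 12 = 12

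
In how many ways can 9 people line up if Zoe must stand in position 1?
Fix one position: (9-1)! = 40320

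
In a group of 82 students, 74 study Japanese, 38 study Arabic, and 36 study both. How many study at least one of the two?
|A∪B| = |A| + |B| - |A∩B| = 74 + 38 - 36 = 76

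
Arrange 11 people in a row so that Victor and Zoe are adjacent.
Treat as block: (11-1)! × 2! = 3628800 × 2 = 7257600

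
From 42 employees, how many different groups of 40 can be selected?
C(42,40) = 42!/(40!×2!) = 861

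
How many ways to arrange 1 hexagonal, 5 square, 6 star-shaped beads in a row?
12! / (1! × 5! × 6!) = 5544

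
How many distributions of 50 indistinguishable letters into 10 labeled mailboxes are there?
C(50+10-1, 10-1) = C(59, 9) = 12565671261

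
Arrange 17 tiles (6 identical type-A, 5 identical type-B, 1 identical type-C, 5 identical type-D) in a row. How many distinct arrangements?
17! / (6! × 5! × 1! × 5!) = 34306272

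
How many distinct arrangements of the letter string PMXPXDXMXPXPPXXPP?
17! / (1! × 2! × 7! × 7!) = 7001280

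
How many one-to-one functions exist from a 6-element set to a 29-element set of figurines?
P(29,6) = 29!/(29-6)! = 342014400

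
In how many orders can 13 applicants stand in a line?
13! = 6227020800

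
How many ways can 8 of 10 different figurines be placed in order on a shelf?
P(10,8) = 10!/(10-8)! = 1814400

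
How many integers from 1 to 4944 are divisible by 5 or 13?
⌊4944/5⌋ + ⌊4944/13⌋ - ⌊4944/65⌋ = 988 + 380 - 76 = 1292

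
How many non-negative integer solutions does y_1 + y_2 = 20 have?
C(20+2-1, 2-1) = C(21, 1) = 21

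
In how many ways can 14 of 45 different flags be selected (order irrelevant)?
C(45,14) = 45!/(14!×31!) = 166871334960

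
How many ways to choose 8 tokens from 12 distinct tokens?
C(12,8) = 12!/(8!×4!) = 495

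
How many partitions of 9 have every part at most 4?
Let r_j(i) = number of partitions of i into parts ≤ j, for i = 0..9. r_1(i) = 1 for all i; r_j(i) = r_{j-1}(i) + r_j(i-j). Rows j = 2..4: ≤2: 1 1 2 2 3 3 4 4 5 5; ≤3: 1 1 2 3 4 5 7 8 10 12; ≤4: 1 1 2 3 5 6 9 11 15 18. r_4(9) = 18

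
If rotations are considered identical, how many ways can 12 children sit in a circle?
Circular: fix one position, arrange the rest. (12-1)! = 39916800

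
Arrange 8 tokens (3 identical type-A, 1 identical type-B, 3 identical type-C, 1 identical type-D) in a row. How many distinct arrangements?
8! / (3! × 1! × 3! × 1!) = 1120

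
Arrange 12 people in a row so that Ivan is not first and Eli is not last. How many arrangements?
By inclusion-exclusion: 12! - 2×(12-1)! + (12-2)! = 479001600 - 79833600 + 3628800 = 402796800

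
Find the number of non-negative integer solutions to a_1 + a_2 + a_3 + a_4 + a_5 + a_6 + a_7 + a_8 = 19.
C(19+8-1, 8-1) = C(26, 7) = 657800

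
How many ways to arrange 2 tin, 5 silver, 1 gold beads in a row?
8! / (2! × 5! × 1!) = 168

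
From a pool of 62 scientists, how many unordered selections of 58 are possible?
C(62,58) = 62!/(58!×4!) = 557845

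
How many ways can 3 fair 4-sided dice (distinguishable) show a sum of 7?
Coefficient of x^7 in (x + x² + ... + x^4)^3. By inclusion-exclusion on dice exceeding 4: Σ_j (-1)^j C(3,j)·C(7-1-4j, 2) = C(3,0)·C(6,2) - C(3,1)·C(2,2) = 1·15 - 3·1 = 12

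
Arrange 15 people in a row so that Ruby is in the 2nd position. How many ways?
Fix one position: (15-1)! = 87178291200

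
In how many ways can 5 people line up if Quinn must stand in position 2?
Fix one position: (5-1)! = 24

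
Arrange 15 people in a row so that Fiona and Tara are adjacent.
Treat as block: (15-1)! × 2! = 87178291200 × 2 = 174356582400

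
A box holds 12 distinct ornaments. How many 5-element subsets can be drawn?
C(12,5) = 12!/(5!×7!) = 792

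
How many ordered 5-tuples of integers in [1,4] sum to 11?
Coefficient of x^11 in (x + x² + ... + x^4)^5. By inclusion-exclusion on dice exceeding 4: Σ_j (-1)^j C(5,j)·C(11-1-4j, 4) = C(5,0)·C(10,4) - C(5,1)·C(6,4) = 1·210 - 5·15 = 135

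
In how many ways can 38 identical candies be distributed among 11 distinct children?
C(38+11-1, 11-1) = C(48, 10) = 6540715896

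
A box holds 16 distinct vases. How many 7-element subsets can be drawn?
C(16,7) = 16!/(7!×9!) = 11440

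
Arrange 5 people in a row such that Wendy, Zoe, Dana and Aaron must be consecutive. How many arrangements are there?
Treat the 4 as one block: (5-4+1)! × 4! = 2 × 24 = 48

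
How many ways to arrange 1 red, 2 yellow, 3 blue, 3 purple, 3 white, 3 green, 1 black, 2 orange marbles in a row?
18! / (1! × 2! × 3! × 3! × 3! × 3! × 1! × 2!) = 1235025792000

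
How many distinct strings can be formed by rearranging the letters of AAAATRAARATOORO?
15! / (2! × 3! × 3! × 7!) = 3603600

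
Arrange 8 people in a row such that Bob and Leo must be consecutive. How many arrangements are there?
Treat the 2 as one block: (8-2+1)! × 2! = 5040 × 2 = 10080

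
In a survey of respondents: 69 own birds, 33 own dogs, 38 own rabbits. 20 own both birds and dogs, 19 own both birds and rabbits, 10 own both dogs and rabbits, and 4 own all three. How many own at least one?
|A∪B∪C| = 69+33+38-20-19-10+4 = 95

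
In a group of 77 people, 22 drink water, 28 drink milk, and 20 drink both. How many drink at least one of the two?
|A∪B| = |A| + |B| - |A∩B| = 22 + 28 - 20 = 30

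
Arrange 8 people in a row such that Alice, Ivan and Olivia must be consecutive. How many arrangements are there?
Treat the 3 as one block: (8-3+1)! × 3! = 720 × 6 = 4320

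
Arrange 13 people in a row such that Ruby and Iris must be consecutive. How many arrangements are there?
Treat the 2 as one block: (13-2+1)! × 2! = 479001600 × 2 = 958003200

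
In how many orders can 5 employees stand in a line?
5! = 120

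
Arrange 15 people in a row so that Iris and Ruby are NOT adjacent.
Total - adjacent = 15! - (15-1)!×2 = 1307674368000 - 174356582400 = 1133317785600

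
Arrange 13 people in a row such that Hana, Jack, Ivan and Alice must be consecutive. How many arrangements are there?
Treat the 4 as one block: (13-4+1)! × 4! = 3628800 × 24 = 87091200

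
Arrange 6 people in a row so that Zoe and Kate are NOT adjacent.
Total - adjacent = 6! - (6-1)!×2 = 720 - 240 = 480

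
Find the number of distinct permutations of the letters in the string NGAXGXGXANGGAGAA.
16! / (6! × 2! × 3! × 5!) = 20180160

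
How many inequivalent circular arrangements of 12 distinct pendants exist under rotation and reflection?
(12-1)!/2 = 39916800/2 = 19958400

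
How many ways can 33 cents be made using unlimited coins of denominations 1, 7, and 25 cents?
Coefficient of x^33 in 1/(1-x^1) · 1/(1-x^7) · 1/(1-x^25). Case on j = number of 25-cent coins (j = 0..1); remainder r = 33 - 25j is made from {1,7} in ⌊r/7⌋+1 ways. r = 33, 8 → 5 + 2 = 7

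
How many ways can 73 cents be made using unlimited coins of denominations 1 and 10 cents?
Coefficient of x^73 in 1/(1-x^1) · 1/(1-x^10). Use j coins of 10 for j = 0..⌊73/10⌋ = 7, the rest in 1s: 7 + 1 = 8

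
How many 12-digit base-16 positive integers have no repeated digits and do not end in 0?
Last digit: 15 nonzero choices. First digit: 14 (nonzero, ≠last). Middle 10: P(14,10) = 3632428800. Total = 762810048000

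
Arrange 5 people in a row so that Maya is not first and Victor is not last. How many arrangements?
By inclusion-exclusion: 5! - 2×(5-1)! + (5-2)! = 120 - 48 + 6 = 78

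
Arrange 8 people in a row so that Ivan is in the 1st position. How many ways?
Fix one position: (8-1)! = 5040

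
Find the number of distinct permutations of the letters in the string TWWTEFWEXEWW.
12! / (5! × 3! × 1! × 2! × 1!) = 332640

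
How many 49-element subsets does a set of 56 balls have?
C(56,49) = 56!/(49!×7!) = 231917400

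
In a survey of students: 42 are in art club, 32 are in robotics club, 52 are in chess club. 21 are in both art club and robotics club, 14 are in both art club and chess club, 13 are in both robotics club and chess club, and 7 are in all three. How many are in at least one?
|A∪B∪C| = 42+32+52-21-14-13+7 = 85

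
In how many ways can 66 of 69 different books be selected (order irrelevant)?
C(69,66) = 69!/(66!×3!) = 52394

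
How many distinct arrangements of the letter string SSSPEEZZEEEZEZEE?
16! / (4! × 8! × 1! × 3!) = 3603600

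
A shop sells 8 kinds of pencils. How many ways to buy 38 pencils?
C(38+8-1, 8-1) = C(45, 7) = 45379620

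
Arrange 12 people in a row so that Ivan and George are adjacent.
Treat as block: (12-1)! × 2! = 39916800 × 2 = 79833600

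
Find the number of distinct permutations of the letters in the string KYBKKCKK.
8! / (5! × 1! × 1! × 1!) = 336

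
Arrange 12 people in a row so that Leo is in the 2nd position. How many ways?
Fix one position: (12-1)! = 39916800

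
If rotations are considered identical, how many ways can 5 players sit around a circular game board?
Circular: fix one position, arrange the rest. (5-1)! = 24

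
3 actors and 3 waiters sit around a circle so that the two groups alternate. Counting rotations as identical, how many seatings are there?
Fix one of the actors: (3-1)! ways for the remaining actors, × 3! ways for the waiters = 2 × 6 = 12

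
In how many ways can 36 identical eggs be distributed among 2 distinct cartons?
C(36+2-1, 2-1) = C(37, 1) = 37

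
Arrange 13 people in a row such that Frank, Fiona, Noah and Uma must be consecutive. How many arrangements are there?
Treat the 4 as one block: (13-4+1)! × 4! = 3628800 × 24 = 87091200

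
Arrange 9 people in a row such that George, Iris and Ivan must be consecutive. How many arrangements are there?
Treat the 3 as one block: (9-3+1)! × 3! = 5040 × 6 = 30240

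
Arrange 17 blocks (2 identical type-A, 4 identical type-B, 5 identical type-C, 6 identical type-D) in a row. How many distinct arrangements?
17! / (2! × 4! × 5! × 6!) = 85765680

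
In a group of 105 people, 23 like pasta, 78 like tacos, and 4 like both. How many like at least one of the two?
|A∪B| = |A| + |B| - |A∩B| = 23 + 78 - 4 = 97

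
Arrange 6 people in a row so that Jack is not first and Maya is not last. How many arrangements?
By inclusion-exclusion: 6! - 2×(6-1)! + (6-2)! = 720 - 240 + 24 = 504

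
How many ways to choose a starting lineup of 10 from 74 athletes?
C(74,10) = 74!/(10!×64!) = 718406958841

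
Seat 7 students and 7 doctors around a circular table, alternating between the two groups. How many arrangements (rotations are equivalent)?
Fix one of the students: (7-1)! ways for the remaining students, × 7! ways for the doctors = 720 × 5040 = 3628800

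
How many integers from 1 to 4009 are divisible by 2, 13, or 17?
⌊4009/2⌋+⌊4009/13⌋+⌊4009/17⌋ - ⌊4009/26⌋-⌊4009/34⌋-⌊4009/221⌋ + ⌊4009/442⌋ = 2004+308+235 - 154-117-18 + 9 = 2267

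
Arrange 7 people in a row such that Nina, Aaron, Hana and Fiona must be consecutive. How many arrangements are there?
Treat the 4 as one block: (7-4+1)! × 4! = 24 × 24 = 576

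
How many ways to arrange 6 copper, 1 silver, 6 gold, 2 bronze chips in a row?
15! / (6! × 1! × 6! × 2!) = 1261260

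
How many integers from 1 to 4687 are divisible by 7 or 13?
⌊4687/7⌋ + ⌊4687/13⌋ - ⌊4687/91⌋ = 669 + 360 - 51 = 978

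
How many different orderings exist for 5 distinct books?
5! = 120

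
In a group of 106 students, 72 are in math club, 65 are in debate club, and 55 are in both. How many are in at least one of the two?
|A∪B| = |A| + |B| - |A∩B| = 72 + 65 - 55 = 82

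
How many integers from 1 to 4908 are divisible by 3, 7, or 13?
⌊4908/3⌋+⌊4908/7⌋+⌊4908/13⌋ - ⌊4908/21⌋-⌊4908/39⌋-⌊4908/91⌋ + ⌊4908/273⌋ = 1636+701+377 - 233-125-53 + 17 = 2320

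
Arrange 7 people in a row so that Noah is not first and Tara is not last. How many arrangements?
By inclusion-exclusion: 7! - 2×(7-1)! + (7-2)! = 5040 - 1440 + 120 = 3720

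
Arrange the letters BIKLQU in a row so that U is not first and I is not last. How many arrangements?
By inclusion-exclusion: 6! - 2×(6-1)! + (6-2)! = 720 - 240 + 24 = 504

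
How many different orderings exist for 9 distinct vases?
9! = 362880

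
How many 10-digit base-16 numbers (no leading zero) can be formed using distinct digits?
First digit: 15 choices (nonzero). Then descending: 15 × 15 × 14 × 13 × 12 × 11 × 10 × 9 × 8 × 7 = 27243216000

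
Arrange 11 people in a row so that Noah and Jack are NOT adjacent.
Total - adjacent = 11! - (11-1)!×2 = 39916800 - 7257600 = 32659200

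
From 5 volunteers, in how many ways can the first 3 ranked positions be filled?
P(5,3) = 5!/(5-3)! = 60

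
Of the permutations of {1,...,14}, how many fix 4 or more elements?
Exactly j fixed points: C(14,j)·!(14-j); sum over j ≥ 4 (derangement numbers via !m = (m-1)·(!(m-1) + !(m-2)): !0..!10 = 1, 0, 1, 2, 9, 44, 265, 1854, 14833, 133496, 1334961). Σ_{j=4}^{14} C(14,j)·!(14-j) = C(14,4)·!10 + C(14,5)·!9 + C(14,6)·!8 + C(14,7)·!7 + C(14,8)·!6 + C(14,9)·!5 + C(14,10)·!4 + C(14,11)·!3 + C(14,12)·!2 + C(14,13)·!1 + C(14,14)·!0 = 1001·1334961 + 2002·133496 + 3003·14833 + 3432·1854 + 3003·265 + 2002·44 + 1001·9 + 364·2 + 91·1 + 14·0 + 1·1 = 1655355092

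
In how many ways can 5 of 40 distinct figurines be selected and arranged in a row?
P(40,5) = 40!/(40-5)! = 78960960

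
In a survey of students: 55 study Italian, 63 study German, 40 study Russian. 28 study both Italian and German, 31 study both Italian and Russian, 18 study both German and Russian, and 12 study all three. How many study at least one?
|A∪B∪C| = 55+63+40-28-31-18+12 = 93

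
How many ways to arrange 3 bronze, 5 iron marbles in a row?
8! / (3! × 5!) = 56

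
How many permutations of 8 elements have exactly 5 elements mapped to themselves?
Choose the 5 fixed points C(8,5) = 56, derange the rest: !3 = Σ_{j=0}^{3} (-1)^j·3!/j! = 6 - 6 + 3 - 1 = 2. Product = 56 × 2 = 112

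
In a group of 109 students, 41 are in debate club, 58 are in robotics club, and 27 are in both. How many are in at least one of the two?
|A∪B| = |A| + |B| - |A∩B| = 41 + 58 - 27 = 72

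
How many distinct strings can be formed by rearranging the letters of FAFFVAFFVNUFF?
13! / (7! × 2! × 2! × 1! × 1!) = 308880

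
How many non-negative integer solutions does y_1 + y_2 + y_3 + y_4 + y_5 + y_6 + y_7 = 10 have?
C(10+7-1, 7-1) = C(16, 6) = 8008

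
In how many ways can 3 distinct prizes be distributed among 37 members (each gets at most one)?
P(37,3) = 37!/(37-3)! = 46620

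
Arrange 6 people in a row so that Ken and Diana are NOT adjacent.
Total - adjacent = 6! - (6-1)!×2 = 720 - 240 = 480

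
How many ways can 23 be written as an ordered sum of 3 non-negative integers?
C(23+3-1, 3-1) = C(25, 2) = 300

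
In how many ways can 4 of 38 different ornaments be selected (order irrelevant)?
C(38,4) = 38!/(4!×34!) = 73815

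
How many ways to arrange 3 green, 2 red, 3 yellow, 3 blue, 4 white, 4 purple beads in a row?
19! / (3! × 2! × 3! × 3! × 4! × 4!) = 488864376000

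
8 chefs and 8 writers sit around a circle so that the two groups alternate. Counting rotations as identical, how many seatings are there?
Fix one of the chefs: (8-1)! ways for the remaining chefs, × 8! ways for the writers = 5040 × 40320 = 203212800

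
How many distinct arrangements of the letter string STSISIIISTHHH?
13! / (4! × 2! × 4! × 3!) = 900900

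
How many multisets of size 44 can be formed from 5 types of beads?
C(44+5-1, 5-1) = C(48, 4) = 194580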